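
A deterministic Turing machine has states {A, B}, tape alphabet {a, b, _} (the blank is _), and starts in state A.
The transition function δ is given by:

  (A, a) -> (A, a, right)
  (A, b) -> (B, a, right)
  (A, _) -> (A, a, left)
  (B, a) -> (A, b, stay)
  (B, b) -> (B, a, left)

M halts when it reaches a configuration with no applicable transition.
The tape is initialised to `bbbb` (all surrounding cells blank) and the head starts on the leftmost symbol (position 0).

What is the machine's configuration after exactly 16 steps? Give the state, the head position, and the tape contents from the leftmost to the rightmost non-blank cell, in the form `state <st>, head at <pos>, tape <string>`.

A | [b]bbb_   read b → write a, move right, go to B
B | a[b]bb_   read b → write a, move left, go to B
B | [a]abb_   read a → write b, move stay, go to A
A | [b]abb_   read b → write a, move right, go to B
B | a[a]bb_   read a → write b, move stay, go to A
A | a[b]bb_   read b → write a, move right, go to B
B | aa[b]b_   read b → write a, move left, go to B
B | a[a]ab_   read a → write b, move stay, go to A
A | a[b]ab_   read b → write a, move right, go to B
B | aa[a]b_   read a → write b, move stay, go to A
A | aa[b]b_   read b → write a, move right, go to B
B | aaa[b]_   read b → write a, move left, go to B
B | aa[a]a_   read a → write b, move stay, go to A
A | aa[b]a_   read b → write a, move right, go to B
B | aaa[a]_   read a → write b, move stay, go to A
A | aaa[b]_   read b → write a, move right, go to B
B | aaaa[_]
After 16 steps: state B, head at 4, tape aaaa.

state B, head at 4, tape aaaa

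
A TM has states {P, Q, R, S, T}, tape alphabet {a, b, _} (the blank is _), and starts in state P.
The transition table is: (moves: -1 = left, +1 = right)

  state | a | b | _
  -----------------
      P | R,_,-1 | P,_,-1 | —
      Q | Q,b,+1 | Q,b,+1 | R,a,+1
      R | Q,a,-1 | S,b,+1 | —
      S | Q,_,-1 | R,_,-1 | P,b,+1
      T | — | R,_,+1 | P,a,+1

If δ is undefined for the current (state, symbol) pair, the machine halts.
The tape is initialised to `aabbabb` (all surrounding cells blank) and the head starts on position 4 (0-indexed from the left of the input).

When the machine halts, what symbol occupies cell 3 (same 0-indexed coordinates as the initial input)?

_

state=P head=4 tape=_aabb[a]bb   (P,a)→(R,_,-1)
state=R head=3 tape=_aab[b]_bb   (R,b)→(S,b,+1)
state=S head=4 tape=_aabb[_]bb   (S,_)→(P,b,+1)
state=P head=5 tape=_aabbb[b]b   (P,b)→(P,_,-1)
state=P head=4 tape=_aabb[b]_b   (P,b)→(P,_,-1)
state=P head=3 tape=_aab[b]__b   (P,b)→(P,_,-1)
state=P head=2 tape=_aa[b]___b   (P,b)→(P,_,-1)
state=P head=1 tape=_a[a]____b   (P,a)→(R,_,-1)
state=R head=0 tape=_[a]_____b   (R,a)→(Q,a,-1)
state=Q head=-1 tape=[_]a_____b   (Q,_)→(R,a,+1)
state=R head=0 tape=a[a]_____b   (R,a)→(Q,a,-1)
state=Q head=-1 tape=[a]a_____b   (Q,a)→(Q,b,+1)
state=Q head=0 tape=b[a]_____b   (Q,a)→(Q,b,+1)
state=Q head=1 tape=bb[_]____b   (Q,_)→(R,a,+1)
state=R head=2 tape=bba[_]___b
Cell 3 holds _ when M halts.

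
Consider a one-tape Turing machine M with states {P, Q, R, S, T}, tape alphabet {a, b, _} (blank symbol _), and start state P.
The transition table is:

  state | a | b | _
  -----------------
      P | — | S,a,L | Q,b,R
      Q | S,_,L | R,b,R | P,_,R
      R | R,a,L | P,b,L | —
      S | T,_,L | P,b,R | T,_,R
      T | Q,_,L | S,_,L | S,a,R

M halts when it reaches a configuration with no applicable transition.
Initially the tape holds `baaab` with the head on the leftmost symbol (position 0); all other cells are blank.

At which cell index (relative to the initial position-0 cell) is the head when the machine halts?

state=P head=0 tape=_[b]aaab_   (P,b)→(S,a,L)
state=S head=-1 tape=[_]aaaab_   (S,_)→(T,_,R)
state=T head=0 tape=_[a]aaab_   (T,a)→(Q,_,L)
state=Q head=-1 tape=[_]_aaab_   (Q,_)→(P,_,R)
state=P head=0 tape=_[_]aaab_   (P,_)→(Q,b,R)
state=Q head=1 tape=_b[a]aab_   (Q,a)→(S,_,L)
state=S head=0 tape=_[b]_aab_   (S,b)→(P,b,R)
state=P head=1 tape=_b[_]aab_   (P,_)→(Q,b,R)
state=Q head=2 tape=_bb[a]ab_   (Q,a)→(S,_,L)
state=S head=1 tape=_b[b]_ab_   (S,b)→(P,b,R)
state=P head=2 tape=_bb[_]ab_   (P,_)→(Q,b,R)
state=Q head=3 tape=_bbb[a]b_   (Q,a)→(S,_,L)
state=S head=2 tape=_bb[b]_b_   (S,b)→(P,b,R)
state=P head=3 tape=_bbb[_]b_   (P,_)→(Q,b,R)
state=Q head=4 tape=_bbbb[b]_   (Q,b)→(R,b,R)
state=R head=5 tape=_bbbbb[_]
At halt the head is at cell 5.

5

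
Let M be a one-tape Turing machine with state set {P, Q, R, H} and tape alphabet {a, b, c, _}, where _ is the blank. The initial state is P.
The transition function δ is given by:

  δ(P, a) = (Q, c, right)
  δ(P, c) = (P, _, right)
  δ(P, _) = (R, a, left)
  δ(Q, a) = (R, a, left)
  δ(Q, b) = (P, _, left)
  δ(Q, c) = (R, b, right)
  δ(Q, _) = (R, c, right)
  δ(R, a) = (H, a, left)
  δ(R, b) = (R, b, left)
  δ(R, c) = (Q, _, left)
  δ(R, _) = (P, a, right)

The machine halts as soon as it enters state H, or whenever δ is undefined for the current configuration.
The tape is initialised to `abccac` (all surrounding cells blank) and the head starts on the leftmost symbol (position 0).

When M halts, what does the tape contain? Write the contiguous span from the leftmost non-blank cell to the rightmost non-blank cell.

aaccac

state=P head=0 tape=[a]bccac   (P,a)→(Q,c,right)
state=Q head=1 tape=c[b]ccac   (Q,b)→(P,_,left)
state=P head=0 tape=[c]_ccac   (P,c)→(P,_,right)
state=P head=1 tape=_[_]ccac   (P,_)→(R,a,left)
state=R head=0 tape=[_]accac   (R,_)→(P,a,right)
state=P head=1 tape=a[a]ccac   (P,a)→(Q,c,right)
state=Q head=2 tape=ac[c]cac   (Q,c)→(R,b,right)
state=R head=3 tape=acb[c]ac   (R,c)→(Q,_,left)
state=Q head=2 tape=ac[b]_ac   (Q,b)→(P,_,left)
state=P head=1 tape=a[c]__ac   (P,c)→(P,_,right)
state=P head=2 tape=a_[_]_ac   (P,_)→(R,a,left)
state=R head=1 tape=a[_]a_ac   (R,_)→(P,a,right)
state=P head=2 tape=aa[a]_ac   (P,a)→(Q,c,right)
state=Q head=3 tape=aac[_]ac   (Q,_)→(R,c,right)
state=R head=4 tape=aacc[a]c   (R,a)→(H,a,left)
state=H head=3 tape=aac[c]ac
The non-blank tape span at halt is aaccac.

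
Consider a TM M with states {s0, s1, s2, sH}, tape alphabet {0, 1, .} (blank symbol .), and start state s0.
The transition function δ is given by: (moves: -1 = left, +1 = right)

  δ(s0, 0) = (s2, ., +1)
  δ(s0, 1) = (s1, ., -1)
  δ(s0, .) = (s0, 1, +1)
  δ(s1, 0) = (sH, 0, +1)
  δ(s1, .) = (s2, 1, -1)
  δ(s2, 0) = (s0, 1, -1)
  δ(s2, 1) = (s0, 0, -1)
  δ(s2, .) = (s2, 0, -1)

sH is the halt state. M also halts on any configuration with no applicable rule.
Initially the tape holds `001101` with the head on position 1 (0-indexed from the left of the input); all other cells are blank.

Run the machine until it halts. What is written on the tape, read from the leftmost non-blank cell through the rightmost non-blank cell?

0111.1

s0 | 0[0]1101   read 0 → write ., move +1, go to s2
s2 | 0.[1]101   read 1 → write 0, move -1, go to s0
s0 | 0[.]0101   read . → write 1, move +1, go to s0
s0 | 01[0]101   read 0 → write ., move +1, go to s2
s2 | 01.[1]01   read 1 → write 0, move -1, go to s0
s0 | 01[.]001   read . → write 1, move +1, go to s0
s0 | 011[0]01   read 0 → write ., move +1, go to s2
s2 | 011.[0]1   read 0 → write 1, move -1, go to s0
s0 | 011[.]11   read . → write 1, move +1, go to s0
s0 | 0111[1]1   read 1 → write ., move -1, go to s1
s1 | 011[1].1
The non-blank tape span at halt is 0111.1.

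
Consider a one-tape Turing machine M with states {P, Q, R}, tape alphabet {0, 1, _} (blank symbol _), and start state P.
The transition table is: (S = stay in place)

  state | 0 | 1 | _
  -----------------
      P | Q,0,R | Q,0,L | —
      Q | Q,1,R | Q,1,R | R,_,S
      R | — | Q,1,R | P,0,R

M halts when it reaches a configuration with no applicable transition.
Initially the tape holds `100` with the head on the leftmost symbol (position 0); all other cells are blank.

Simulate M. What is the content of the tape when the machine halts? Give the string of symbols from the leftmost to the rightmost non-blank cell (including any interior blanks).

00110

state=P head=0 tape=_[1]00__   (P,1)→(Q,0,L)
state=Q head=-1 tape=[_]000__   (Q,_)→(R,_,S)
state=R head=-1 tape=[_]000__   (R,_)→(P,0,R)
state=P head=0 tape=0[0]00__   (P,0)→(Q,0,R)
state=Q head=1 tape=00[0]0__   (Q,0)→(Q,1,R)
state=Q head=2 tape=001[0]__   (Q,0)→(Q,1,R)
state=Q head=3 tape=0011[_]_   (Q,_)→(R,_,S)
state=R head=3 tape=0011[_]_   (R,_)→(P,0,R)
state=P head=4 tape=00110[_]
The non-blank tape span at halt is 00110.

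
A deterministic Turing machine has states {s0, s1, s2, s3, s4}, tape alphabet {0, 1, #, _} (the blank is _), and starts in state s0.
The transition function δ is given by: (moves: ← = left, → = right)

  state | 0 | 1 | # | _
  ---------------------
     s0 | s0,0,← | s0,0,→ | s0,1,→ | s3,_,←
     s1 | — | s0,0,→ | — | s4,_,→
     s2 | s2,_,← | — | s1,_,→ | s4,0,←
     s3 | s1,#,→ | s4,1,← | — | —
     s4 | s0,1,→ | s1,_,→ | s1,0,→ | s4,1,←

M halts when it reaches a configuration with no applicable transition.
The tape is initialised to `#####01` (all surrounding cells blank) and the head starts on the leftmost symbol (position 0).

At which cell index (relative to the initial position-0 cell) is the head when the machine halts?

-2

state=s0 head=0 tape=__[#]####01   (s0,#)→(s0,1,→)
state=s0 head=1 tape=__1[#]###01   (s0,#)→(s0,1,→)
state=s0 head=2 tape=__11[#]##01   (s0,#)→(s0,1,→)
state=s0 head=3 tape=__111[#]#01   (s0,#)→(s0,1,→)
state=s0 head=4 tape=__1111[#]01   (s0,#)→(s0,1,→)
state=s0 head=5 tape=__11111[0]1   (s0,0)→(s0,0,←)
state=s0 head=4 tape=__1111[1]01   (s0,1)→(s0,0,→)
state=s0 head=5 tape=__11110[0]1   (s0,0)→(s0,0,←)
state=s0 head=4 tape=__1111[0]01   (s0,0)→(s0,0,←)
state=s0 head=3 tape=__111[1]001   (s0,1)→(s0,0,→)
state=s0 head=4 tape=__1110[0]01   (s0,0)→(s0,0,←)
state=s0 head=3 tape=__111[0]001   (s0,0)→(s0,0,←)
state=s0 head=2 tape=__11[1]0001   (s0,1)→(s0,0,→)
state=s0 head=3 tape=__110[0]001   (s0,0)→(s0,0,←)
state=s0 head=2 tape=__11[0]0001   (s0,0)→(s0,0,←)
state=s0 head=1 tape=__1[1]00001   (s0,1)→(s0,0,→)
state=s0 head=2 tape=__10[0]0001   (s0,0)→(s0,0,←)
state=s0 head=1 tape=__1[0]00001   (s0,0)→(s0,0,←)
state=s0 head=0 tape=__[1]000001   (s0,1)→(s0,0,→)
state=s0 head=1 tape=__0[0]00001   (s0,0)→(s0,0,←)
state=s0 head=0 tape=__[0]000001   (s0,0)→(s0,0,←)
state=s0 head=-1 tape=_[_]0000001   (s0,_)→(s3,_,←)
state=s3 head=-2 tape=[_]_0000001
At halt the head is at cell -2.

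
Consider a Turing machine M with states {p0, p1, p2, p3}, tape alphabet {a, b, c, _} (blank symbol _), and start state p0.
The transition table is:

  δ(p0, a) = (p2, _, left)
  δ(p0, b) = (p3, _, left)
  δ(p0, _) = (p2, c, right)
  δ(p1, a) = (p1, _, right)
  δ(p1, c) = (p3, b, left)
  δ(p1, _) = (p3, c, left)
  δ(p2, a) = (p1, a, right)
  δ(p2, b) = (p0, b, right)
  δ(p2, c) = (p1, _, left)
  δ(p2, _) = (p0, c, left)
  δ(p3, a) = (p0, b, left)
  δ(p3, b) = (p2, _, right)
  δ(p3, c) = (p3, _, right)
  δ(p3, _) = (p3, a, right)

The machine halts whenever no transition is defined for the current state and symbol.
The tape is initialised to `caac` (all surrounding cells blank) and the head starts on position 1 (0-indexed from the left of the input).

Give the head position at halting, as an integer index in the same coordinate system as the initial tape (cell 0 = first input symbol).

p0 | __c[a]ac   read a → write _, move left, go to p2
p2 | __[c]_ac   read c → write _, move left, go to p1
p1 | _[_]__ac   read _ → write c, move left, go to p3
p3 | [_]c__ac   read _ → write a, move right, go to p3
p3 | a[c]__ac   read c → write _, move right, go to p3
p3 | a_[_]_ac   read _ → write a, move right, go to p3
p3 | a_a[_]ac   read _ → write a, move right, go to p3
p3 | a_aa[a]c   read a → write b, move left, go to p0
p0 | a_a[a]bc   read a → write _, move left, go to p2
p2 | a_[a]_bc   read a → write a, move right, go to p1
p1 | a_a[_]bc   read _ → write c, move left, go to p3
p3 | a_[a]cbc   read a → write b, move left, go to p0
p0 | a[_]bcbc   read _ → write c, move right, go to p2
p2 | ac[b]cbc   read b → write b, move right, go to p0
p0 | acb[c]bc
At halt the head is at cell 1.

1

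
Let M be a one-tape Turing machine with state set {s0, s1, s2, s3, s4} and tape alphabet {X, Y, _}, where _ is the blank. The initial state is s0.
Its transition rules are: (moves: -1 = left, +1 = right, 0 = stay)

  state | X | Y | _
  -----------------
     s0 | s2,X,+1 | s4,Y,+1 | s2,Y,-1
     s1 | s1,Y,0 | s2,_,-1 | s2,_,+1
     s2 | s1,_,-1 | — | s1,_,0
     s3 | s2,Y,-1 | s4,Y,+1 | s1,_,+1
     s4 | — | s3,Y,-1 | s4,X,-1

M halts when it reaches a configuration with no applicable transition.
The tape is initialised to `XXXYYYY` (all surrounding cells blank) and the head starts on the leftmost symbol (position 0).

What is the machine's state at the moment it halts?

state=s0 head=0 tape=_[X]XXYYYY   (s0,X)→(s2,X,+1)
state=s2 head=1 tape=_X[X]XYYYY   (s2,X)→(s1,_,-1)
state=s1 head=0 tape=_[X]_XYYYY   (s1,X)→(s1,Y,0)
state=s1 head=0 tape=_[Y]_XYYYY   (s1,Y)→(s2,_,-1)
state=s2 head=-1 tape=[_]__XYYYY   (s2,_)→(s1,_,0)
state=s1 head=-1 tape=[_]__XYYYY   (s1,_)→(s2,_,+1)
state=s2 head=0 tape=_[_]_XYYYY   (s2,_)→(s1,_,0)
state=s1 head=0 tape=_[_]_XYYYY   (s1,_)→(s2,_,+1)
state=s2 head=1 tape=__[_]XYYYY   (s2,_)→(s1,_,0)
state=s1 head=1 tape=__[_]XYYYY   (s1,_)→(s2,_,+1)
state=s2 head=2 tape=___[X]YYYY   (s2,X)→(s1,_,-1)
state=s1 head=1 tape=__[_]_YYYY   (s1,_)→(s2,_,+1)
state=s2 head=2 tape=___[_]YYYY   (s2,_)→(s1,_,0)
state=s1 head=2 tape=___[_]YYYY   (s1,_)→(s2,_,+1)
state=s2 head=3 tape=____[Y]YYY
No transition is defined for (s2, Y); M halts in state s2.

s2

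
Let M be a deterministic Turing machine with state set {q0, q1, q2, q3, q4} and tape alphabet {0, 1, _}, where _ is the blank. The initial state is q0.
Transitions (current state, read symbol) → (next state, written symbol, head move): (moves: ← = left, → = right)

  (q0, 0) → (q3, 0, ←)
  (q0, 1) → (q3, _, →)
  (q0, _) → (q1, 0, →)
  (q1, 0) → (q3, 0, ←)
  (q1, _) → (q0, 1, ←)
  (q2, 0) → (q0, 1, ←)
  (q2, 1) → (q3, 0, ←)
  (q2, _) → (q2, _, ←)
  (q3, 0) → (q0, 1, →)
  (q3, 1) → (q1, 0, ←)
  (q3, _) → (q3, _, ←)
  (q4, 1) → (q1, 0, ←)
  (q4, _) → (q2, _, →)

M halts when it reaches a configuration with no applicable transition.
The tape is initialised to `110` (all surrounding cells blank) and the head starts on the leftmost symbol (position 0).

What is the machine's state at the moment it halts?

q1

q0 | _[1]10   read 1 → write _, move →, go to q3
q3 | __[1]0   read 1 → write 0, move ←, go to q1
q1 | _[_]00   read _ → write 1, move ←, go to q0
q0 | [_]100   read _ → write 0, move →, go to q1
q1 | 0[1]00
No transition is defined for (q1, 1); M halts in state q1.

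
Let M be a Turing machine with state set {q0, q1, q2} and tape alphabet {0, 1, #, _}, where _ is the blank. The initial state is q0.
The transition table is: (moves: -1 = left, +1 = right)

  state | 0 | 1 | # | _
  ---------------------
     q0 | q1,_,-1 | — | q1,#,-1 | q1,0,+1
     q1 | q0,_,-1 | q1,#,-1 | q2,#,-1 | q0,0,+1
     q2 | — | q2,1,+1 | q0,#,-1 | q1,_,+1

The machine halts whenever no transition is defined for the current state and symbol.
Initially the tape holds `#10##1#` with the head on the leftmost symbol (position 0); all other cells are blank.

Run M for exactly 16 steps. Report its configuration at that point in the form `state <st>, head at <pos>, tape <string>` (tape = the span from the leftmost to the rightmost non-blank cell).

state=q0 head=0 tape=____[#]10##1#   (q0,#)→(q1,#,-1)
state=q1 head=-1 tape=___[_]#10##1#   (q1,_)→(q0,0,+1)
state=q0 head=0 tape=___0[#]10##1#   (q0,#)→(q1,#,-1)
state=q1 head=-1 tape=___[0]#10##1#   (q1,0)→(q0,_,-1)
state=q0 head=-2 tape=__[_]_#10##1#   (q0,_)→(q1,0,+1)
state=q1 head=-1 tape=__0[_]#10##1#   (q1,_)→(q0,0,+1)
state=q0 head=0 tape=__00[#]10##1#   (q0,#)→(q1,#,-1)
state=q1 head=-1 tape=__0[0]#10##1#   (q1,0)→(q0,_,-1)
state=q0 head=-2 tape=__[0]_#10##1#   (q0,0)→(q1,_,-1)
state=q1 head=-3 tape=_[_]__#10##1#   (q1,_)→(q0,0,+1)
state=q0 head=-2 tape=_0[_]_#10##1#   (q0,_)→(q1,0,+1)
state=q1 head=-1 tape=_00[_]#10##1#   (q1,_)→(q0,0,+1)
state=q0 head=0 tape=_000[#]10##1#   (q0,#)→(q1,#,-1)
state=q1 head=-1 tape=_00[0]#10##1#   (q1,0)→(q0,_,-1)
state=q0 head=-2 tape=_0[0]_#10##1#   (q0,0)→(q1,_,-1)
state=q1 head=-3 tape=_[0]__#10##1#   (q1,0)→(q0,_,-1)
state=q0 head=-4 tape=[_]___#10##1#
After 16 steps: state q0, head at -4, tape #10##1#.

state q0, head at -4, tape #10##1#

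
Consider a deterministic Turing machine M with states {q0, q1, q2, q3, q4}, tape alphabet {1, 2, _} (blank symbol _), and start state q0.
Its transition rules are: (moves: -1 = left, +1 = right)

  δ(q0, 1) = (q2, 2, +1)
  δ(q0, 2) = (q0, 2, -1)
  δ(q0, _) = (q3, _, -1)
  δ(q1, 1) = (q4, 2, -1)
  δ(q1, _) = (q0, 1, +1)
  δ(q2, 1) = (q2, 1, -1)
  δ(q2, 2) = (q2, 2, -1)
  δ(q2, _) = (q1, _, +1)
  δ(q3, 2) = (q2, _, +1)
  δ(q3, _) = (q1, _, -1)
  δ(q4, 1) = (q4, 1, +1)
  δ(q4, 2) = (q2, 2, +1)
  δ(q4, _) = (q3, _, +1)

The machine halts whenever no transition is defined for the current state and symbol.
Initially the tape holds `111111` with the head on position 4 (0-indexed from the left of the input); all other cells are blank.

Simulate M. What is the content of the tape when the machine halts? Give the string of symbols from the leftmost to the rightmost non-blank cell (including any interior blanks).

state=q0 head=4 tape=_1111[1]1   (q0,1)→(q2,2,+1)
state=q2 head=5 tape=_11112[1]   (q2,1)→(q2,1,-1)
state=q2 head=4 tape=_1111[2]1   (q2,2)→(q2,2,-1)
state=q2 head=3 tape=_111[1]21   (q2,1)→(q2,1,-1)
state=q2 head=2 tape=_11[1]121   (q2,1)→(q2,1,-1)
state=q2 head=1 tape=_1[1]1121   (q2,1)→(q2,1,-1)
state=q2 head=0 tape=_[1]11121   (q2,1)→(q2,1,-1)
state=q2 head=-1 tape=[_]111121   (q2,_)→(q1,_,+1)
state=q1 head=0 tape=_[1]11121   (q1,1)→(q4,2,-1)
state=q4 head=-1 tape=[_]211121   (q4,_)→(q3,_,+1)
state=q3 head=0 tape=_[2]11121   (q3,2)→(q2,_,+1)
state=q2 head=1 tape=__[1]1121   (q2,1)→(q2,1,-1)
state=q2 head=0 tape=_[_]11121   (q2,_)→(q1,_,+1)
state=q1 head=1 tape=__[1]1121   (q1,1)→(q4,2,-1)
state=q4 head=0 tape=_[_]21121   (q4,_)→(q3,_,+1)
state=q3 head=1 tape=__[2]1121   (q3,2)→(q2,_,+1)
state=q2 head=2 tape=___[1]121   (q2,1)→(q2,1,-1)
state=q2 head=1 tape=__[_]1121   (q2,_)→(q1,_,+1)
state=q1 head=2 tape=___[1]121   (q1,1)→(q4,2,-1)
state=q4 head=1 tape=__[_]2121   (q4,_)→(q3,_,+1)
state=q3 head=2 tape=___[2]121   (q3,2)→(q2,_,+1)
state=q2 head=3 tape=____[1]21   (q2,1)→(q2,1,-1)
state=q2 head=2 tape=___[_]121   (q2,_)→(q1,_,+1)
state=q1 head=3 tape=____[1]21   (q1,1)→(q4,2,-1)
state=q4 head=2 tape=___[_]221   (q4,_)→(q3,_,+1)
state=q3 head=3 tape=____[2]21   (q3,2)→(q2,_,+1)
state=q2 head=4 tape=_____[2]1   (q2,2)→(q2,2,-1)
state=q2 head=3 tape=____[_]21   (q2,_)→(q1,_,+1)
state=q1 head=4 tape=_____[2]1
The non-blank tape span at halt is 21.

21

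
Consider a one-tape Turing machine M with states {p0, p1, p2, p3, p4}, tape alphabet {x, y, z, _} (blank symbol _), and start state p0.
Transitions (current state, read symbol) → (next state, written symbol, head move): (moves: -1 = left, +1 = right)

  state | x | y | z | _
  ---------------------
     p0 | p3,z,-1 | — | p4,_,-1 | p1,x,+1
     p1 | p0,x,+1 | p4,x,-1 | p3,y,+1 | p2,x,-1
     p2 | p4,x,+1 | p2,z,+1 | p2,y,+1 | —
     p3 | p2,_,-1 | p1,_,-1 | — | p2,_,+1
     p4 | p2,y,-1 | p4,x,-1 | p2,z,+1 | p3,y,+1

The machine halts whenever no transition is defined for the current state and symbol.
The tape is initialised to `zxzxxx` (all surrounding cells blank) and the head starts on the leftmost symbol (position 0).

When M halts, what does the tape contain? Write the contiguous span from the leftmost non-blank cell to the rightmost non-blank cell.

p0 | _[z]xzxxx___   read z → write _, move -1, go to p4
p4 | [_]_xzxxx___   read _ → write y, move +1, go to p3
p3 | y[_]xzxxx___   read _ → write _, move +1, go to p2
p2 | y_[x]zxxx___   read x → write x, move +1, go to p4
p4 | y_x[z]xxx___   read z → write z, move +1, go to p2
p2 | y_xz[x]xx___   read x → write x, move +1, go to p4
p4 | y_xzx[x]x___   read x → write y, move -1, go to p2
p2 | y_xz[x]yx___   read x → write x, move +1, go to p4
p4 | y_xzx[y]x___   read y → write x, move -1, go to p4
p4 | y_xz[x]xx___   read x → write y, move -1, go to p2
p2 | y_x[z]yxx___   read z → write y, move +1, go to p2
p2 | y_xy[y]xx___   read y → write z, move +1, go to p2
p2 | y_xyz[x]x___   read x → write x, move +1, go to p4
p4 | y_xyzx[x]___   read x → write y, move -1, go to p2
p2 | y_xyz[x]y___   read x → write x, move +1, go to p4
p4 | y_xyzx[y]___   read y → write x, move -1, go to p4
p4 | y_xyz[x]x___   read x → write y, move -1, go to p2
p2 | y_xy[z]yx___   read z → write y, move +1, go to p2
p2 | y_xyy[y]x___   read y → write z, move +1, go to p2
p2 | y_xyyz[x]___   read x → write x, move +1, go to p4
p4 | y_xyyzx[_]__   read _ → write y, move +1, go to p3
p3 | y_xyyzxy[_]_   read _ → write _, move +1, go to p2
p2 | y_xyyzxy_[_]
The non-blank tape span at halt is y_xyyzxy.

y_xyyzxy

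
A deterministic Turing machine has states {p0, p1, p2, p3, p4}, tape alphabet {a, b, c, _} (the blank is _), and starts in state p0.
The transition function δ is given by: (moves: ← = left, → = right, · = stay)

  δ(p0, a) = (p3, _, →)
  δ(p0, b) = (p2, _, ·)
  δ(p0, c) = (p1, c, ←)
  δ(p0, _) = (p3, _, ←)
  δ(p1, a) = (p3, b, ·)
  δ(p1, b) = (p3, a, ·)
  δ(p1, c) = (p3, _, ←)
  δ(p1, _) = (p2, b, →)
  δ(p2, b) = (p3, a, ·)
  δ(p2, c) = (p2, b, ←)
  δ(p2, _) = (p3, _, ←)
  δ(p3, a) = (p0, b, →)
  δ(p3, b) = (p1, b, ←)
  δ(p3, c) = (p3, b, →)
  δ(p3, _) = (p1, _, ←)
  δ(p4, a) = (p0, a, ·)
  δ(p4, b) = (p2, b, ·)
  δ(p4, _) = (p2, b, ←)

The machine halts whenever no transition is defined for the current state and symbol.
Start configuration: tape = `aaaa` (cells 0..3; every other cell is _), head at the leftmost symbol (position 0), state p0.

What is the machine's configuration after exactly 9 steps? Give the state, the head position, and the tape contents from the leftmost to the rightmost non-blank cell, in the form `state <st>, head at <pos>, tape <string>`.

state=p0 head=0 tape=[a]aaa_   (p0,a)→(p3,_,→)
state=p3 head=1 tape=_[a]aa_   (p3,a)→(p0,b,→)
state=p0 head=2 tape=_b[a]a_   (p0,a)→(p3,_,→)
state=p3 head=3 tape=_b_[a]_   (p3,a)→(p0,b,→)
state=p0 head=4 tape=_b_b[_]   (p0,_)→(p3,_,←)
state=p3 head=3 tape=_b_[b]_   (p3,b)→(p1,b,←)
state=p1 head=2 tape=_b[_]b_   (p1,_)→(p2,b,→)
state=p2 head=3 tape=_bb[b]_   (p2,b)→(p3,a,·)
state=p3 head=3 tape=_bb[a]_   (p3,a)→(p0,b,→)
state=p0 head=4 tape=_bbb[_]
After 9 steps: state p0, head at 4, tape bbb.

state p0, head at 4, tape bbb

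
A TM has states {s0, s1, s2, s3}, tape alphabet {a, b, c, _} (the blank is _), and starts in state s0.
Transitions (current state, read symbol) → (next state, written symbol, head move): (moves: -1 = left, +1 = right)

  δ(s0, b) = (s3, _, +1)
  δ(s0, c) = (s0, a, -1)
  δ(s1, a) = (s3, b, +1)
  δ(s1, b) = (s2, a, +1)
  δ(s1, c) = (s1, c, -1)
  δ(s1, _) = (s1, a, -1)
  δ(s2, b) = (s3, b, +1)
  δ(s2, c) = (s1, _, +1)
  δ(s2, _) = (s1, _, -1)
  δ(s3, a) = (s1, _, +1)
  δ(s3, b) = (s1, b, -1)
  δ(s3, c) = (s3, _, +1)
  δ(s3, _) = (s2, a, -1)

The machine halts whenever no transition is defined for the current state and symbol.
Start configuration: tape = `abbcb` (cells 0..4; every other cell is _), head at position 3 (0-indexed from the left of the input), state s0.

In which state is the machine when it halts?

s2

s0 | abb[c]b__   read c → write a, move -1, go to s0
s0 | ab[b]ab__   read b → write _, move +1, go to s3
s3 | ab_[a]b__   read a → write _, move +1, go to s1
s1 | ab__[b]__   read b → write a, move +1, go to s2
s2 | ab__a[_]_   read _ → write _, move -1, go to s1
s1 | ab__[a]__   read a → write b, move +1, go to s3
s3 | ab__b[_]_   read _ → write a, move -1, go to s2
s2 | ab__[b]a_   read b → write b, move +1, go to s3
s3 | ab__b[a]_   read a → write _, move +1, go to s1
s1 | ab__b_[_]   read _ → write a, move -1, go to s1
s1 | ab__b[_]a   read _ → write a, move -1, go to s1
s1 | ab__[b]aa   read b → write a, move +1, go to s2
s2 | ab__a[a]a
No transition is defined for (s2, a); M halts in state s2.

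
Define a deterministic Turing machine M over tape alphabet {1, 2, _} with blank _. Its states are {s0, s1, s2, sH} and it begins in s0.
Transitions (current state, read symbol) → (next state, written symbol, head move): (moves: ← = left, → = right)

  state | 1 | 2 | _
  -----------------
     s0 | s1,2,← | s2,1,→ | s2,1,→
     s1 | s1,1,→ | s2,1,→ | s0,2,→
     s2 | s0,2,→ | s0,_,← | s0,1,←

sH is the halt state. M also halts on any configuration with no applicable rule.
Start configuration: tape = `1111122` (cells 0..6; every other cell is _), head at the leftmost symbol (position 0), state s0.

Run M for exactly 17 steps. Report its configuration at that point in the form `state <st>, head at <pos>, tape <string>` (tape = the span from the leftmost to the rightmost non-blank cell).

s0 | _[1]111122   read 1 → write 2, move ←, go to s1
s1 | [_]2111122   read _ → write 2, move →, go to s0
s0 | 2[2]111122   read 2 → write 1, move →, go to s2
s2 | 21[1]11122   read 1 → write 2, move →, go to s0
s0 | 212[1]1122   read 1 → write 2, move ←, go to s1
s1 | 21[2]21122   read 2 → write 1, move →, go to s2
s2 | 211[2]1122   read 2 → write _, move ←, go to s0
s0 | 21[1]_1122   read 1 → write 2, move ←, go to s1
s1 | 2[1]2_1122   read 1 → write 1, move →, go to s1
s1 | 21[2]_1122   read 2 → write 1, move →, go to s2
s2 | 211[_]1122   read _ → write 1, move ←, go to s0
s0 | 21[1]11122   read 1 → write 2, move ←, go to s1
s1 | 2[1]211122   read 1 → write 1, move →, go to s1
s1 | 21[2]11122   read 2 → write 1, move →, go to s2
s2 | 211[1]1122   read 1 → write 2, move →, go to s0
s0 | 2112[1]122   read 1 → write 2, move ←, go to s1
s1 | 211[2]2122   read 2 → write 1, move →, go to s2
s2 | 2111[2]122
After 17 steps: state s2, head at 3, tape 21112122.

state s2, head at 3, tape 21112122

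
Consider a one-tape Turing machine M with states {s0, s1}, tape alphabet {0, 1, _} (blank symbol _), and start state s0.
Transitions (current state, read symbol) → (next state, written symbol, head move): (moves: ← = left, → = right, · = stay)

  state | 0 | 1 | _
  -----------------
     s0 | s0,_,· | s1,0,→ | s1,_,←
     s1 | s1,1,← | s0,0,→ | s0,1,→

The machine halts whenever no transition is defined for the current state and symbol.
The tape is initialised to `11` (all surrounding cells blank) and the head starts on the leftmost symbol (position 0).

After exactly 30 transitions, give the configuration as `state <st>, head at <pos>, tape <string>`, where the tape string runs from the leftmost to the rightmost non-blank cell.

state=s0 head=0 tape=__[1]1__   (s0,1)→(s1,0,→)
state=s1 head=1 tape=__0[1]__   (s1,1)→(s0,0,→)
state=s0 head=2 tape=__00[_]_   (s0,_)→(s1,_,←)
state=s1 head=1 tape=__0[0]__   (s1,0)→(s1,1,←)
state=s1 head=0 tape=__[0]1__   (s1,0)→(s1,1,←)
state=s1 head=-1 tape=_[_]11__   (s1,_)→(s0,1,→)
state=s0 head=0 tape=_1[1]1__   (s0,1)→(s1,0,→)
state=s1 head=1 tape=_10[1]__   (s1,1)→(s0,0,→)
state=s0 head=2 tape=_100[_]_   (s0,_)→(s1,_,←)
state=s1 head=1 tape=_10[0]__   (s1,0)→(s1,1,←)
state=s1 head=0 tape=_1[0]1__   (s1,0)→(s1,1,←)
state=s1 head=-1 tape=_[1]11__   (s1,1)→(s0,0,→)
state=s0 head=0 tape=_0[1]1__   (s0,1)→(s1,0,→)
state=s1 head=1 tape=_00[1]__   (s1,1)→(s0,0,→)
state=s0 head=2 tape=_000[_]_   (s0,_)→(s1,_,←)
state=s1 head=1 tape=_00[0]__   (s1,0)→(s1,1,←)
state=s1 head=0 tape=_0[0]1__   (s1,0)→(s1,1,←)
state=s1 head=-1 tape=_[0]11__   (s1,0)→(s1,1,←)
state=s1 head=-2 tape=[_]111__   (s1,_)→(s0,1,→)
state=s0 head=-1 tape=1[1]11__   (s0,1)→(s1,0,→)
state=s1 head=0 tape=10[1]1__   (s1,1)→(s0,0,→)
state=s0 head=1 tape=100[1]__   (s0,1)→(s1,0,→)
state=s1 head=2 tape=1000[_]_   (s1,_)→(s0,1,→)
state=s0 head=3 tape=10001[_]   (s0,_)→(s1,_,←)
state=s1 head=2 tape=1000[1]_   (s1,1)→(s0,0,→)
state=s0 head=3 tape=10000[_]   (s0,_)→(s1,_,←)
state=s1 head=2 tape=1000[0]_   (s1,0)→(s1,1,←)
state=s1 head=1 tape=100[0]1_   (s1,0)→(s1,1,←)
state=s1 head=0 tape=10[0]11_   (s1,0)→(s1,1,←)
state=s1 head=-1 tape=1[0]111_   (s1,0)→(s1,1,←)
state=s1 head=-2 tape=[1]1111_
After 30 steps: state s1, head at -2, tape 11111.

state s1, head at -2, tape 11111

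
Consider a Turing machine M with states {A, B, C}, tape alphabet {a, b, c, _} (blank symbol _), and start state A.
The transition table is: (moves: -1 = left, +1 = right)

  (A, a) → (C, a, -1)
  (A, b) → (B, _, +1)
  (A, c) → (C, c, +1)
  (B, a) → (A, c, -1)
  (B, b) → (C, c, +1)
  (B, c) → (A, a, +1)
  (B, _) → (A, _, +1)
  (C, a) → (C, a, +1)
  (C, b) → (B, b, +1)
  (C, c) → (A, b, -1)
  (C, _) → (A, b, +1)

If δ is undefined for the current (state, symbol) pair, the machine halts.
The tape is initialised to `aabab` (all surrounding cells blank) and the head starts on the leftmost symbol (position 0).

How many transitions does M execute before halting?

state=A head=0 tape=_[a]abab__   (A,a)→(C,a,-1)
state=C head=-1 tape=[_]aabab__   (C,_)→(A,b,+1)
state=A head=0 tape=b[a]abab__   (A,a)→(C,a,-1)
state=C head=-1 tape=[b]aabab__   (C,b)→(B,b,+1)
state=B head=0 tape=b[a]abab__   (B,a)→(A,c,-1)
state=A head=-1 tape=[b]cabab__   (A,b)→(B,_,+1)
state=B head=0 tape=_[c]abab__   (B,c)→(A,a,+1)
state=A head=1 tape=_a[a]bab__   (A,a)→(C,a,-1)
state=C head=0 tape=_[a]abab__   (C,a)→(C,a,+1)
state=C head=1 tape=_a[a]bab__   (C,a)→(C,a,+1)
state=C head=2 tape=_aa[b]ab__   (C,b)→(B,b,+1)
state=B head=3 tape=_aab[a]b__   (B,a)→(A,c,-1)
state=A head=2 tape=_aa[b]cb__   (A,b)→(B,_,+1)
state=B head=3 tape=_aa_[c]b__   (B,c)→(A,a,+1)
state=A head=4 tape=_aa_a[b]__   (A,b)→(B,_,+1)
state=B head=5 tape=_aa_a_[_]_   (B,_)→(A,_,+1)
state=A head=6 tape=_aa_a__[_]
M halts after 16 transitions.

16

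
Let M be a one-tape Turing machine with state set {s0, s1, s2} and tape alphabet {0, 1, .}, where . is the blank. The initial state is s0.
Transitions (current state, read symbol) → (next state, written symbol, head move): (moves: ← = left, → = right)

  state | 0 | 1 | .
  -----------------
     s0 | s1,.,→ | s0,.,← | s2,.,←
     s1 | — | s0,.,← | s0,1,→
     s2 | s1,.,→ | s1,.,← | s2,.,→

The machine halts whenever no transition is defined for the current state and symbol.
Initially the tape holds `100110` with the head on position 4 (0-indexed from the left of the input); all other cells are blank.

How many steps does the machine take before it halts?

9

state=s0 head=4 tape=1001[1]0   (s0,1)→(s0,.,←)
state=s0 head=3 tape=100[1].0   (s0,1)→(s0,.,←)
state=s0 head=2 tape=10[0]..0   (s0,0)→(s1,.,→)
state=s1 head=3 tape=10.[.].0   (s1,.)→(s0,1,→)
state=s0 head=4 tape=10.1[.]0   (s0,.)→(s2,.,←)
state=s2 head=3 tape=10.[1].0   (s2,1)→(s1,.,←)
state=s1 head=2 tape=10[.]..0   (s1,.)→(s0,1,→)
state=s0 head=3 tape=101[.].0   (s0,.)→(s2,.,←)
state=s2 head=2 tape=10[1]..0   (s2,1)→(s1,.,←)
state=s1 head=1 tape=1[0]...0
M halts after 9 transitions.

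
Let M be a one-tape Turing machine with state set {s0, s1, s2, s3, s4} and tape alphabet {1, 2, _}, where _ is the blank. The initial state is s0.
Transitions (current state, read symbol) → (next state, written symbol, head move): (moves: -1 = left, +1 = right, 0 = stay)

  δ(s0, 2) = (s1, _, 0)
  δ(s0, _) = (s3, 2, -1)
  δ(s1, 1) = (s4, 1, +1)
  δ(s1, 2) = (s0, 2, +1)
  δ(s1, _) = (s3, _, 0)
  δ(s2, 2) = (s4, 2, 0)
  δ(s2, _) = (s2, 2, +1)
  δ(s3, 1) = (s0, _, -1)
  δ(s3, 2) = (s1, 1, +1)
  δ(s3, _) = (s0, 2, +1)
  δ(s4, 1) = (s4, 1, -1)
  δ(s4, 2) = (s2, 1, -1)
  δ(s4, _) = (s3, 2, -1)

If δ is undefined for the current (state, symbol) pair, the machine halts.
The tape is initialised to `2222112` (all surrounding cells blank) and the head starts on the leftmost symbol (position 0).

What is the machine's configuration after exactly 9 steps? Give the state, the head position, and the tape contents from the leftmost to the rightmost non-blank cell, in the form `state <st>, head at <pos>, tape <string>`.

state=s0 head=0 tape=[2]222112   (s0,2)→(s1,_,0)
state=s1 head=0 tape=[_]222112   (s1,_)→(s3,_,0)
state=s3 head=0 tape=[_]222112   (s3,_)→(s0,2,+1)
state=s0 head=1 tape=2[2]22112   (s0,2)→(s1,_,0)
state=s1 head=1 tape=2[_]22112   (s1,_)→(s3,_,0)
state=s3 head=1 tape=2[_]22112   (s3,_)→(s0,2,+1)
state=s0 head=2 tape=22[2]2112   (s0,2)→(s1,_,0)
state=s1 head=2 tape=22[_]2112   (s1,_)→(s3,_,0)
state=s3 head=2 tape=22[_]2112   (s3,_)→(s0,2,+1)
state=s0 head=3 tape=222[2]112
After 9 steps: state s0, head at 3, tape 2222112.

state s0, head at 3, tape 2222112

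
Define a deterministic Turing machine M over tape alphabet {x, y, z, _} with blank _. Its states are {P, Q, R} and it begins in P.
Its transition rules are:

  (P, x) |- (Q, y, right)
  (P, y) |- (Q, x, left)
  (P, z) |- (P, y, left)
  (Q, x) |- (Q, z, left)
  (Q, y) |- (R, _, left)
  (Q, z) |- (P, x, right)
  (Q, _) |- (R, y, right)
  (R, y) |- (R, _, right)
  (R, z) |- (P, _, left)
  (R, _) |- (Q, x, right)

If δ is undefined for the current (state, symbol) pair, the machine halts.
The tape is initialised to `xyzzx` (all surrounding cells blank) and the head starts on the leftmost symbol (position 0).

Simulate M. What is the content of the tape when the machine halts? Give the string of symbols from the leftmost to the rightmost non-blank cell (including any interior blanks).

yx_x_z

P | _[x]yzzx   read x → write y, move right, go to Q
Q | _y[y]zzx   read y → write _, move left, go to R
R | _[y]_zzx   read y → write _, move right, go to R
R | __[_]zzx   read _ → write x, move right, go to Q
Q | __x[z]zx   read z → write x, move right, go to P
P | __xx[z]x   read z → write y, move left, go to P
P | __x[x]yx   read x → write y, move right, go to Q
Q | __xy[y]x   read y → write _, move left, go to R
R | __x[y]_x   read y → write _, move right, go to R
R | __x_[_]x   read _ → write x, move right, go to Q
Q | __x_x[x]   read x → write z, move left, go to Q
Q | __x_[x]z   read x → write z, move left, go to Q
Q | __x[_]zz   read _ → write y, move right, go to R
R | __xy[z]z   read z → write _, move left, go to P
P | __x[y]_z   read y → write x, move left, go to Q
Q | __[x]x_z   read x → write z, move left, go to Q
Q | _[_]zx_z   read _ → write y, move right, go to R
R | _y[z]x_z   read z → write _, move left, go to P
P | _[y]_x_z   read y → write x, move left, go to Q
Q | [_]x_x_z   read _ → write y, move right, go to R
R | y[x]_x_z
The non-blank tape span at halt is yx_x_z.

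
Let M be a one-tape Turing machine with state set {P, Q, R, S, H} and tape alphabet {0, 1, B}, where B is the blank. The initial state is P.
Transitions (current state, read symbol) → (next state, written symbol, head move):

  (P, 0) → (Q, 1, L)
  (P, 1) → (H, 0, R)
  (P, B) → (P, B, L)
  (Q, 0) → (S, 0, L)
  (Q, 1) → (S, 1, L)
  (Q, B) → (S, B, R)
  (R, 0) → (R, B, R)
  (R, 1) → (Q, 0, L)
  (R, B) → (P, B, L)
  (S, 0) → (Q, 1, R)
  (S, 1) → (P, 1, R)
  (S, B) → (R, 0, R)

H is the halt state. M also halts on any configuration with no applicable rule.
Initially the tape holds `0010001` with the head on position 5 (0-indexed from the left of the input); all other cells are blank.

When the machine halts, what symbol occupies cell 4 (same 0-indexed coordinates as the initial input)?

state=P head=5 tape=00100[0]1   (P,0)→(Q,1,L)
state=Q head=4 tape=0010[0]11   (Q,0)→(S,0,L)
state=S head=3 tape=001[0]011   (S,0)→(Q,1,R)
state=Q head=4 tape=0011[0]11   (Q,0)→(S,0,L)
state=S head=3 tape=001[1]011   (S,1)→(P,1,R)
state=P head=4 tape=0011[0]11   (P,0)→(Q,1,L)
state=Q head=3 tape=001[1]111   (Q,1)→(S,1,L)
state=S head=2 tape=00[1]1111   (S,1)→(P,1,R)
state=P head=3 tape=001[1]111   (P,1)→(H,0,R)
state=H head=4 tape=0010[1]11
Cell 4 holds 1 when M halts.

1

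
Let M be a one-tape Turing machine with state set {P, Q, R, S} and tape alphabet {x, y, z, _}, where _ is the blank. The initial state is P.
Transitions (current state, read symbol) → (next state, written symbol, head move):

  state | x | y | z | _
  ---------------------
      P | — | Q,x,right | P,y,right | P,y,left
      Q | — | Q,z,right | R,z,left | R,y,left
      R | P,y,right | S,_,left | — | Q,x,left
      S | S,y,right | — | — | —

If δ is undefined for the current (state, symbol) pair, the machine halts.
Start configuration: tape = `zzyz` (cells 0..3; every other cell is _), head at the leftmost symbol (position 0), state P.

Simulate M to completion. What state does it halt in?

R

state=P head=0 tape=[z]zyz__   (P,z)→(P,y,right)
state=P head=1 tape=y[z]yz__   (P,z)→(P,y,right)
state=P head=2 tape=yy[y]z__   (P,y)→(Q,x,right)
state=Q head=3 tape=yyx[z]__   (Q,z)→(R,z,left)
state=R head=2 tape=yy[x]z__   (R,x)→(P,y,right)
state=P head=3 tape=yyy[z]__   (P,z)→(P,y,right)
state=P head=4 tape=yyyy[_]_   (P,_)→(P,y,left)
state=P head=3 tape=yyy[y]y_   (P,y)→(Q,x,right)
state=Q head=4 tape=yyyx[y]_   (Q,y)→(Q,z,right)
state=Q head=5 tape=yyyxz[_]   (Q,_)→(R,y,left)
state=R head=4 tape=yyyx[z]y
No transition is defined for (R, z); M halts in state R.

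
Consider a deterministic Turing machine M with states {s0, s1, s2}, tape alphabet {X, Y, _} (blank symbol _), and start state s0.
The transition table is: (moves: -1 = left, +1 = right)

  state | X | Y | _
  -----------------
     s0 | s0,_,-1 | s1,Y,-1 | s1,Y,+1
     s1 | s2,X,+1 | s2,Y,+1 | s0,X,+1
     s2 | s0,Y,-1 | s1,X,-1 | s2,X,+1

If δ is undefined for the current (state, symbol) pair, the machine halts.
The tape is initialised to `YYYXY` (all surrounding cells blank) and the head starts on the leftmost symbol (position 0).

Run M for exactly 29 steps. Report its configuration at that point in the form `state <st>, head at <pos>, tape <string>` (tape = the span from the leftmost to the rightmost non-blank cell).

s0 | ____[Y]YYXY   read Y → write Y, move -1, go to s1
s1 | ___[_]YYYXY   read _ → write X, move +1, go to s0
s0 | ___X[Y]YYXY   read Y → write Y, move -1, go to s1
s1 | ___[X]YYYXY   read X → write X, move +1, go to s2
s2 | ___X[Y]YYXY   read Y → write X, move -1, go to s1
s1 | ___[X]XYYXY   read X → write X, move +1, go to s2
s2 | ___X[X]YYXY   read X → write Y, move -1, go to s0
s0 | ___[X]YYYXY   read X → write _, move -1, go to s0
s0 | __[_]_YYYXY   read _ → write Y, move +1, go to s1
s1 | __Y[_]YYYXY   read _ → write X, move +1, go to s0
s0 | __YX[Y]YYXY   read Y → write Y, move -1, go to s1
s1 | __Y[X]YYYXY   read X → write X, move +1, go to s2
s2 | __YX[Y]YYXY   read Y → write X, move -1, go to s1
s1 | __Y[X]XYYXY   read X → write X, move +1, go to s2
s2 | __YX[X]YYXY   read X → write Y, move -1, go to s0
s0 | __Y[X]YYYXY   read X → write _, move -1, go to s0
s0 | __[Y]_YYYXY   read Y → write Y, move -1, go to s1
s1 | _[_]Y_YYYXY   read _ → write X, move +1, go to s0
s0 | _X[Y]_YYYXY   read Y → write Y, move -1, go to s1
s1 | _[X]Y_YYYXY   read X → write X, move +1, go to s2
s2 | _X[Y]_YYYXY   read Y → write X, move -1, go to s1
s1 | _[X]X_YYYXY   read X → write X, move +1, go to s2
s2 | _X[X]_YYYXY   read X → write Y, move -1, go to s0
s0 | _[X]Y_YYYXY   read X → write _, move -1, go to s0
s0 | [_]_Y_YYYXY   read _ → write Y, move +1, go to s1
s1 | Y[_]Y_YYYXY   read _ → write X, move +1, go to s0
s0 | YX[Y]_YYYXY   read Y → write Y, move -1, go to s1
s1 | Y[X]Y_YYYXY   read X → write X, move +1, go to s2
s2 | YX[Y]_YYYXY   read Y → write X, move -1, go to s1
s1 | Y[X]X_YYYXY
After 29 steps: state s1, head at -3, tape YXX_YYYXY.

state s1, head at -3, tape YXX_YYYXY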